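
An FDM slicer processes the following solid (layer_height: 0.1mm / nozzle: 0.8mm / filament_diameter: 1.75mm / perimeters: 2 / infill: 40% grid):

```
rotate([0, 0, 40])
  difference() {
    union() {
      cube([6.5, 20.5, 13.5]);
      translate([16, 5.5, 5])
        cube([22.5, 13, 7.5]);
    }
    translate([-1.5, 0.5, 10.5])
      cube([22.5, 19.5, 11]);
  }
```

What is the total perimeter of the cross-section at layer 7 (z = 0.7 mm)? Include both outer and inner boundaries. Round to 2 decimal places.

54.00 mm

At z = 0.7 mm: the cube (footprint 6.5×20.5) is included at this height (perimeter 54.00 mm); the cube at (16, 5.5) is absent (z outside [5, 12.5]); Combining (union): only the 6.5×20.5 cube is present, so the union is just that shape — boundary = 54.00 mm; the cube at (-1.5, 0.5) is not intersected at this z (z outside [10.5, 21.5]); Taking the first minus the rest: none of the subtracted shapes is present at this height, so the result so far is unchanged — boundary = 54.00 mm; (rotated 40° about Z; rotation is an isometry so areas/perimeters/island counts are preserved). Overall, the cross-section is a single solid region. Total boundary length (outer) = 54.00 mm.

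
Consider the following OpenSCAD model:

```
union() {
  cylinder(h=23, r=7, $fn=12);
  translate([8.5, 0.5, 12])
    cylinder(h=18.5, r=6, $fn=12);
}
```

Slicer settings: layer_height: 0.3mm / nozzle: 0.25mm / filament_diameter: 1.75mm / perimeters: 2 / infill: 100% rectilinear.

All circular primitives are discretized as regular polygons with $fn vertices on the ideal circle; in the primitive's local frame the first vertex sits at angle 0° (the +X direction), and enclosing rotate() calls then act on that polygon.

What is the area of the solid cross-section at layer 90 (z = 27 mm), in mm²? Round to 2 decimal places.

108.00 mm²

At z = 27 mm: the cylinder is not intersected at this z (z outside [0, 23]); the r=6 cylinder at (8.5, 0.5) gives a regular 12-gon of circumradius 6 (constant along its height) (area = (12/2)·6.000²·sin(360°/12) = 108.00 mm²); Taking the union: only the r=6 cylinder at (8.5, 0.5) is present, so the union is just that shape — area = 108.00 mm². Overall, the cross-section is a single solid region. Net area = 108.00 mm².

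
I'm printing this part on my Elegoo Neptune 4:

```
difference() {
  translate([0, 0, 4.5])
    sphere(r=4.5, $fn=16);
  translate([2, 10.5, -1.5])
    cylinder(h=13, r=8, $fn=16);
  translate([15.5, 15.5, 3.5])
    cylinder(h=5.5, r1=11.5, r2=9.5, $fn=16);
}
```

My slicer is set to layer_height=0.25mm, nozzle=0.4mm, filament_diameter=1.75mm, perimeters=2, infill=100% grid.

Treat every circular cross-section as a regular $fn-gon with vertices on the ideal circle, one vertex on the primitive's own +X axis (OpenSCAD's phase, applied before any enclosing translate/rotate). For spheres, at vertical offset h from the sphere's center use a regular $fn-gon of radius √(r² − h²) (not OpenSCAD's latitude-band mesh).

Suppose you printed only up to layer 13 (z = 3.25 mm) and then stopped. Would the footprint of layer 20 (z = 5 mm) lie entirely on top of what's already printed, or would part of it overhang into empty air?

part overhangs

Compare the two slices. At z = 3.25: the sphere: section is a regular 16-gon, circumradius = √(r²−h²) = √(4.5²−1.25²) = 4.323 (area = (16/2)·4.323²·sin(360°/16) = 57.21 mm²); the cylinder at (2, 10.5): section is a regular 16-gon, circumradius r=8 (area = (16/2)·8.000²·sin(360°/16) = 195.93 mm²); the cone at (15.5, 15.5) is absent (z outside [3.5, 9]); Taking the first minus the rest: starting from the r=4.5 sphere (57.21 mm²), the r=8 cylinder at (2, 10.5) partially overlaps it — only the 5.53 mm² overlap (of its 195.93 mm²) is removed, clipping the outline — area = 51.68 mm². At z = 5: the r=4.5 sphere contributes a regular 16-gon of circumradius √(4.5²−0.5²) = 4.472 (area = (16/2)·4.472²·sin(360°/16) = 61.23 mm²); the r=8 cylinder at (2, 10.5) contributes a regular 16-gon of circumradius 8 (area = (16/2)·8.000²·sin(360°/16) = 195.93 mm²); the cone at (15.5, 15.5) (r1=11.5→r2=9.5) has section circumradius 10.955 here — a regular 16-gon (area = (16/2)·10.955²·sin(360°/16) = 367.38 mm²); Subtracting the remaining from the first: starting from the r=4.5 sphere (61.23 mm²), the r=8 cylinder at (2, 10.5) partially overlaps it — only the 6.41 mm² overlap (of its 195.93 mm²) is removed, clipping the outline; the cone at (15.5, 15.5) misses the remaining region (no effect) — area = 54.82 mm². Checking containment: at z = 5 the cross-section extends beyond the z = 3.25 cross-section by about 3.13 mm².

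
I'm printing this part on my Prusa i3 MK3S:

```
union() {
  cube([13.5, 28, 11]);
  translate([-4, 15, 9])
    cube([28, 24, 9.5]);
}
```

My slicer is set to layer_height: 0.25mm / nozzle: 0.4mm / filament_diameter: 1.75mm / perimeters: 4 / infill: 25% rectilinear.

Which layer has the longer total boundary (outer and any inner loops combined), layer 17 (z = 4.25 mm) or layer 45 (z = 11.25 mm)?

Layer 17 (z = 4.25): the cube (footprint 13.5×28) is included at this height (perimeter 83.00 mm); the cube at (-4, 15) is not intersected at this z (z outside [9, 18.5]); Combining (union): only the 13.5×28 cube is present, so the union is just that shape — boundary = 83.00 mm. So its perimeter = 83.00 mm. Layer 45 (z = 11.25): the cube is not intersected at this z (z outside [0, 11]); the cube at (-4, 15) (footprint 28×24) is included at this height (perimeter 104.00 mm); Combining (union): only the 28×24 cube at (-4, 15) is present, so the union is just that shape — boundary = 104.00 mm. So its perimeter = 104.00 mm. Layer 45 is larger (104.00 vs 83.00 mm).

layer 45 (z = 11.25 mm)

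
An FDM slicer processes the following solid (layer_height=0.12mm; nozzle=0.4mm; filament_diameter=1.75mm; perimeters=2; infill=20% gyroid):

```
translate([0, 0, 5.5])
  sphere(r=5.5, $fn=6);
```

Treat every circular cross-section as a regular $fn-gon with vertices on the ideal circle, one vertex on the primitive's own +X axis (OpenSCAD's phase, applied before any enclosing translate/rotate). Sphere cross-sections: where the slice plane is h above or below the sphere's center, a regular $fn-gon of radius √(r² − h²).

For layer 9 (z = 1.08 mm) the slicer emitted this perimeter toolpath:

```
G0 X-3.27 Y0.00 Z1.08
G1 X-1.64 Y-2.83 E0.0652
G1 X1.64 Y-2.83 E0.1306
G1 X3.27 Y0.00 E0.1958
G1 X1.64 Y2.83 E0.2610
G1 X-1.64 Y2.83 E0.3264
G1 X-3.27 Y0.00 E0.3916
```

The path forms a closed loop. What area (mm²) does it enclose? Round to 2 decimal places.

27.79 mm²

Apply the shoelace formula to the sequence of (X, Y) vertices; enclosed area = 27.79 mm².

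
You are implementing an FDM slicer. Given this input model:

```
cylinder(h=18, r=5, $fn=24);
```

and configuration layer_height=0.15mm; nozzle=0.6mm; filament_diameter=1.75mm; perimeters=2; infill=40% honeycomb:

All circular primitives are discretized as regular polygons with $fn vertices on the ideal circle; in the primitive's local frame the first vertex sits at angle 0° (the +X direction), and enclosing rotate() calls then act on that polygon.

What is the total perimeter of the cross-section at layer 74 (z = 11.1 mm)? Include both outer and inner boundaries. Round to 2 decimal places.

31.33 mm

At z = 11.1 mm: the cylinder: section is a regular 24-gon, circumradius r=5 (perimeter = 2·24·5.000·sin(180°/24) = 31.33 mm). Overall, the cross-section is a single solid region. Total boundary length (outer) = 31.33 mm.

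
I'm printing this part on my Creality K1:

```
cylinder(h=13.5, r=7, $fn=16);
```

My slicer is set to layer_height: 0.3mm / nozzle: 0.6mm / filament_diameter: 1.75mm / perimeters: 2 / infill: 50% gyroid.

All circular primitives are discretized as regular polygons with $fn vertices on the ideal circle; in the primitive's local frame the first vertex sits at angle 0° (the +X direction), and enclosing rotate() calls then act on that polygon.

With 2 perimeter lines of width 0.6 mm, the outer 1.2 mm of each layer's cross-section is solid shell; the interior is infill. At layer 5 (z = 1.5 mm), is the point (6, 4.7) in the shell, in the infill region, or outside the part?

outside

At z = 1.5 mm: the r=7 cylinder gives a regular 16-gon of circumradius 7 (constant along its height). Overall, the cross-section is a single solid region. The nearest boundary edge runs (6.47, 2.68)→(4.95, 4.95); distance from the point to it = 0.73 mm. The point is not inside any of the regions above, so it lies outside the cross-section (0.73 mm from the nearest boundary).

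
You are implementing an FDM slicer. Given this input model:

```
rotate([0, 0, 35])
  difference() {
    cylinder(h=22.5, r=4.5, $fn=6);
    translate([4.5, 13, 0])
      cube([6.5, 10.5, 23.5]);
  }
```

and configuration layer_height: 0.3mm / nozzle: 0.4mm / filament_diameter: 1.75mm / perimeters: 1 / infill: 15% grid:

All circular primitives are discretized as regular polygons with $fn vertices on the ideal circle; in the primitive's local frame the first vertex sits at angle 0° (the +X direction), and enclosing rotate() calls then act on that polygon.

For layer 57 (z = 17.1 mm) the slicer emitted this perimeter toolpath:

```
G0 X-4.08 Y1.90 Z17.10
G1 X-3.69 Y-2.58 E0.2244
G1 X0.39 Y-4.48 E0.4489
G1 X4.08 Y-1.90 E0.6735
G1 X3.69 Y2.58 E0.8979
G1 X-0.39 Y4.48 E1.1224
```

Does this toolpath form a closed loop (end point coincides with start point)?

Start point (G0): (-4.08, 1.90). End point (last G1): the path does not return to the start — open.

no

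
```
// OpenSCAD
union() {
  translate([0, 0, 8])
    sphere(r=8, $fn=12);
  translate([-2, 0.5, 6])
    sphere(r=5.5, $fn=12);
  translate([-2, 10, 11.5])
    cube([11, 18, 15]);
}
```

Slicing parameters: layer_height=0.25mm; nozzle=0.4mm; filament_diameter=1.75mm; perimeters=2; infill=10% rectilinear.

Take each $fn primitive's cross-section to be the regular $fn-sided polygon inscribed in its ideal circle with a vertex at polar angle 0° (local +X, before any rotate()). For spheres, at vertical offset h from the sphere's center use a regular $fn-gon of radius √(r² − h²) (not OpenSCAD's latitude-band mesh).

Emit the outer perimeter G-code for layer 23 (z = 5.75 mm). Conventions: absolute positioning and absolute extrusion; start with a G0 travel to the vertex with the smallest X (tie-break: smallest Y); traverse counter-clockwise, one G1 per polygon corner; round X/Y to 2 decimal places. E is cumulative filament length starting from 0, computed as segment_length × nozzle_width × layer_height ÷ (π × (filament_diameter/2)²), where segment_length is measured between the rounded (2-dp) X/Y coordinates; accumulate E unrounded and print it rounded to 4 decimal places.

G0 X-7.68 Y0.00 Z5.75
G1 X-6.65 Y-3.84 E0.1653
G1 X-3.84 Y-6.65 E0.3305
G1 X0.00 Y-7.68 E0.4958
G1 X3.84 Y-6.65 E0.6611
G1 X6.65 Y-3.84 E0.8263
G1 X7.68 Y0.00 E0.9916
G1 X6.65 Y3.84 E1.1569
G1 X3.84 Y6.65 E1.3221
G1 X0.00 Y7.68 E1.4874
G1 X-3.84 Y6.65 E1.6527
G1 X-6.65 Y3.84 E1.8179
G1 X-7.68 Y0.00 E1.9832

At z = 5.75 mm: the r=8 sphere slices to a regular 12-gon of circumradius 7.677 (√(r²−h²) with h=2.25 from center); the r=5.5 sphere at (-2, 0.5) slices to a regular 12-gon of circumradius 5.494 (√(r²−h²) with h=0.25 from center); the cube at (-2, 10) is absent (z outside [11.5, 26.5]); Taking the union: the r=5.5 sphere at (-2, 0.5) lies entirely inside the r=8 sphere, so the union is just the r=8 sphere — 1 connected region. The outline is a single polygon with 12 vertices. Extrusion per mm of travel: 0.4 × 0.25 / (π × 0.875²) = 0.041575. Accumulating E over each segment gives final E = 1.9832.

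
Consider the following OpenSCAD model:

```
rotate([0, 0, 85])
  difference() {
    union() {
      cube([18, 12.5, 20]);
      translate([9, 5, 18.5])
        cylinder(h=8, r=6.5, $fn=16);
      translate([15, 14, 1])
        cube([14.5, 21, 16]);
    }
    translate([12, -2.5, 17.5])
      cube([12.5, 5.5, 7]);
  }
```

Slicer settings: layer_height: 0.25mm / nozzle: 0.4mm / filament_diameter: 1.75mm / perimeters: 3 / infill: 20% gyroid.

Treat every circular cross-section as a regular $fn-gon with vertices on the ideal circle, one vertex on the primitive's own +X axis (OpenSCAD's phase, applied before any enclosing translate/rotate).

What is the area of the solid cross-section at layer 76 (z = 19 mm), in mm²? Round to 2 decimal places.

214.42 mm²

At z = 19 mm: the cube (footprint 18×12.5) is included at this height (area 225.00 mm²); the cylinder at (9, 5): section is a regular 16-gon, circumradius r=6.5 (area = (16/2)·6.500²·sin(360°/16) = 129.35 mm²); the cube at (15, 14) is absent (z outside [1, 17]); Combining (union): the regions partially overlap — summed areas 354.35 mm² minus the doubly-counted overlap 121.60 mm² gives 232.74 mm² — area = 232.74 mm²; the cube at (12, -2.5) (footprint 12.5×5.5) is included at this height (area 68.75 mm²); Taking the first minus the rest: starting from the result so far (232.74 mm²), the 12.5×5.5 cube at (12, -2.5) partially overlaps it — only the 18.33 mm² overlap (of its 68.75 mm²) is removed, clipping the outline — area = 214.42 mm²; (rotated 85° about Z; rotation is an isometry so areas/perimeters/island counts are preserved). Overall, the cross-section is a single solid region. Net area = 214.42 mm².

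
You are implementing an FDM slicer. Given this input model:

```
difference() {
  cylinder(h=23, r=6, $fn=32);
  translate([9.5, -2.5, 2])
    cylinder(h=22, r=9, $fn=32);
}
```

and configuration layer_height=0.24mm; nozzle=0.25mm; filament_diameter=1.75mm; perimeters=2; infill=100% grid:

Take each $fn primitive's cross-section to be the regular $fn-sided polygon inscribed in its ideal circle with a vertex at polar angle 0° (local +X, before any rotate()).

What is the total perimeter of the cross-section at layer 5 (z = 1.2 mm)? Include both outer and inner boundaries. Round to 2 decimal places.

At z = 1.2 mm: the cylinder: section is a regular 32-gon, circumradius r=6 (perimeter = 2·32·6.000·sin(180°/32) = 37.64 mm); the cylinder at (9.5, -2.5) does not reach this height (z outside [2, 24]); Subtracting the remaining from the first: none of the subtracted shapes is present at this height, so the r=6 cylinder is unchanged — boundary = 37.64 mm. Overall, the cross-section is a single solid region. Total boundary length (outer) = 37.64 mm.

37.64 mm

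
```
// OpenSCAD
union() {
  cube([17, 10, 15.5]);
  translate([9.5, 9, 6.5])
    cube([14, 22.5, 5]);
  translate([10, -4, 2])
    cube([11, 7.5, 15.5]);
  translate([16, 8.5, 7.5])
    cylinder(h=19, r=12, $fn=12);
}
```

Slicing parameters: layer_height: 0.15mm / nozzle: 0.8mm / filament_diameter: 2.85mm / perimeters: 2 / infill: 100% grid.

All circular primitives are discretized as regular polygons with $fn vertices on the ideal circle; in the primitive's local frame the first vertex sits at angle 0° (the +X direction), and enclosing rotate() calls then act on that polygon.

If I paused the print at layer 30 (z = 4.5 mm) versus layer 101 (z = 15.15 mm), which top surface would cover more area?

Layer 30 (z = 4.5): the 17×10 cube contributes its full rectangle (area 170.00 mm²); the cube at (9.5, 9) does not reach this height (z outside [6.5, 11.5]); the 11×7.5 cube at (10, -4) contributes its full rectangle (area 82.50 mm²); the cylinder at (16, 8.5) is absent (z outside [7.5, 26.5]); Taking the union: the regions partially overlap — summed areas 252.50 mm² minus the doubly-counted overlap 24.50 mm² gives 228.00 mm² — area = 228.00 mm². So its area = 228.00 mm². Layer 101 (z = 15.15): the cube (footprint 17×10) is included at this height (area 170.00 mm²); the cube at (9.5, 9) is not intersected at this z (z outside [6.5, 11.5]); the cube at (10, -4) is present — its section is the full 11×7.5 rectangle (area 82.50 mm²); the cylinder at (16, 8.5): section is a regular 12-gon, circumradius r=12 (area = (12/2)·12.000²·sin(360°/12) = 432.00 mm²); Merging all regions: the regions partially overlap — summed areas 684.50 mm² minus the doubly-counted overlap 186.56 mm² gives 497.94 mm² — area = 497.94 mm². So its area = 497.94 mm². Layer 101 is larger (497.94 vs 228.00 mm²).

layer 101 (z = 15.15 mm)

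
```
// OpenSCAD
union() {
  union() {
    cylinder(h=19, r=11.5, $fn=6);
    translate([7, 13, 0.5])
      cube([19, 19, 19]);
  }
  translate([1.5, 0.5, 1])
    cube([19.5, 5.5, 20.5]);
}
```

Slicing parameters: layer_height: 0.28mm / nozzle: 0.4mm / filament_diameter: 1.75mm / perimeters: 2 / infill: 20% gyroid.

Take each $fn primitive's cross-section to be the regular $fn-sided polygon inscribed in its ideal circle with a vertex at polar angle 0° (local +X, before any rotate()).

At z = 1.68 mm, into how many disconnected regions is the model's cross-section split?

2

At z = 1.68 mm: the r=11.5 cylinder contributes a regular 6-gon of circumradius 11.5; the cube at (7, 13) is present — its section is the full 19×19 rectangle; Taking the union: the 2 present regions are separate (no shared area or edge), so areas and boundary lengths simply add and each stays a separate island — 2 connected regions; the cube at (1.5, 0.5) (footprint 19.5×5.5) is included at this height; Combining (union): the regions partially overlap (shared area 44.68 mm²), so overlapping operands fuse into one piece — 2 connected regions. The result has 2 disconnected regions.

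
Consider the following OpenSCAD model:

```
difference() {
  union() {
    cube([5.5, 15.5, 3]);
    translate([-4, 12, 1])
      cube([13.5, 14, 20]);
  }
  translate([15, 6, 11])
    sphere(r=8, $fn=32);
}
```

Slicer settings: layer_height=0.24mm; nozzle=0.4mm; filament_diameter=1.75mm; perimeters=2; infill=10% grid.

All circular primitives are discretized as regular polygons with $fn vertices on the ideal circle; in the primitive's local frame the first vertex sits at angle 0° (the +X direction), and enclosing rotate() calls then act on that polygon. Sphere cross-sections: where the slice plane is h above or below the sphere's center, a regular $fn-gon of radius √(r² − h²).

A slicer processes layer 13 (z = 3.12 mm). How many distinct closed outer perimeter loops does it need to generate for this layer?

1

At z = 3.12 mm: the cube does not reach this height (z outside [0, 3]); the 13.5×14 cube at (-4, 12) contributes its full rectangle; Merging all regions: only the 13.5×14 cube at (-4, 12) is present, so the union is just that shape — 1 connected region; the r=8 sphere at (15, 6) contributes a regular 32-gon of circumradius √(8²−7.88²) = 1.380; After the difference (first − rest): starting from that combined region, the r=8 sphere at (15, 6) misses the remaining region (no effect) — 1 connected region. The result has 1 disconnected region.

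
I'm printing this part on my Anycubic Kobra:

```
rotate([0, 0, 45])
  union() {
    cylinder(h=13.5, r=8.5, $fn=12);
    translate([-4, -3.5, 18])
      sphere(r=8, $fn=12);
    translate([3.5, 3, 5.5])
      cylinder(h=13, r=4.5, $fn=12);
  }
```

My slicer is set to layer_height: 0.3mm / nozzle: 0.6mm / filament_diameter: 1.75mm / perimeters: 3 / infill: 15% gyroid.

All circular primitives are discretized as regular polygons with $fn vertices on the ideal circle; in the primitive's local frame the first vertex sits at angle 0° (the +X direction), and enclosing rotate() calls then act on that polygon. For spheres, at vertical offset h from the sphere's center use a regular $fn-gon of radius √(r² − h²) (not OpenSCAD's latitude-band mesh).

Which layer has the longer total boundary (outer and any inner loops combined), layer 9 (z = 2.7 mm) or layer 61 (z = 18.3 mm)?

layer 61 (z = 18.3 mm)

Layer 9 (z = 2.7): the r=8.5 cylinder contributes a regular 12-gon of circumradius 8.5 (perimeter = 2·12·8.500·sin(180°/12) = 52.80 mm); the sphere at (-4, -3.5) is absent (|z−center|=15.300 > r=8); the cylinder at (3.5, 3) is absent (z outside [5.5, 18.5]); Taking the union: only the r=8.5 cylinder is present, so the union is just that shape — boundary = 52.80 mm; (whole slice rotated 45° about Z — lengths, areas and connectivity unchanged). So its perimeter = 52.80 mm. Layer 61 (z = 18.3): the cylinder is not intersected at this z (z outside [0, 13.5]); the sphere at (-4, -3.5): section is a regular 12-gon, circumradius = √(r²−h²) = √(8²−0.3²) = 7.994 (perimeter = 2·12·7.994·sin(180°/12) = 49.66 mm); the r=4.5 cylinder at (3.5, 3) contributes a regular 12-gon of circumradius 4.5 (perimeter = 2·12·4.500·sin(180°/12) = 27.95 mm); Taking the union: the regions partially overlap (shared area 10.58 mm²), so the edge portions inside another operand are dropped and the merged outline is re-measured after clipping — boundary = 62.95 mm; (whole slice rotated 45° about Z — lengths, areas and connectivity unchanged). So its perimeter = 62.95 mm. Layer 61 is larger (62.95 vs 52.80 mm).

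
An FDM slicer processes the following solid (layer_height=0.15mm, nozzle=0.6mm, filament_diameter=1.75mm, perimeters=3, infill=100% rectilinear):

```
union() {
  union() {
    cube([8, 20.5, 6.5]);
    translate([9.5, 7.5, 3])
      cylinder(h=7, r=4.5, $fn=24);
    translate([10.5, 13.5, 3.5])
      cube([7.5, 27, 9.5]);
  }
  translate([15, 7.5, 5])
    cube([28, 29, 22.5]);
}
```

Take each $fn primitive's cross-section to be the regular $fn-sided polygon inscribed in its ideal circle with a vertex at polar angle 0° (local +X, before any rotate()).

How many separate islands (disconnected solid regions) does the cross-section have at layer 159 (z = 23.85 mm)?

At z = 23.85 mm: the cube is not intersected at this z (z outside [0, 6.5]); the cylinder at (9.5, 7.5) does not reach this height (z outside [3, 10]); the cube at (10.5, 13.5) is not intersected at this z (z outside [3.5, 13]); Merging all regions: nothing is present at this height; the cube at (15, 7.5) (footprint 28×29) is included at this height; Combining (union): only the 28×29 cube at (15, 7.5) is present, so the union is just that shape — 1 connected region. Overall, the cross-section is a single solid region. Island count = 1.

1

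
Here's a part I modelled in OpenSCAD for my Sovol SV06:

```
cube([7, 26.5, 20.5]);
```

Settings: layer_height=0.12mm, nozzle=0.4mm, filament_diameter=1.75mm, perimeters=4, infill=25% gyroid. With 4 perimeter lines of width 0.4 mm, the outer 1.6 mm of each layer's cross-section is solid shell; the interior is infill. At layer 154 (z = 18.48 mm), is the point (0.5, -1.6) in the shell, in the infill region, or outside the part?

At z = 18.48 mm: the cube (footprint 7×26.5) is included at this height. Overall, the cross-section is a single solid region. The nearest boundary edge runs (0.00, 0.00)→(7.00, 0.00); distance from the point to it = 1.60 mm. The point is not inside any of the regions above, so it lies outside the cross-section (1.60 mm from the nearest boundary).

outside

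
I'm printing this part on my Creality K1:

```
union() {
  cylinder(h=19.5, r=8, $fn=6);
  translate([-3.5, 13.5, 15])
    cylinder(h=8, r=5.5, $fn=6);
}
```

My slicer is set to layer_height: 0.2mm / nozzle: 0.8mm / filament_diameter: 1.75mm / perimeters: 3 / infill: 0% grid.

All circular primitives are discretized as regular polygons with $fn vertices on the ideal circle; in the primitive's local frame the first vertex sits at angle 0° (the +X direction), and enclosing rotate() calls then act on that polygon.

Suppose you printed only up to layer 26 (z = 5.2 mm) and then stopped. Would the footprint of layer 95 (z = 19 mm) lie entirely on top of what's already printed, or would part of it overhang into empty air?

Compare the two slices. At z = 5.2: the r=8 cylinder contributes a regular 6-gon of circumradius 8 (area = (6/2)·8.000²·sin(360°/6) = 166.28 mm²); the cylinder at (-3.5, 13.5) is not intersected at this z (z outside [15, 23]); Merging all regions: only the r=8 cylinder is present, so the union is just that shape — area = 166.28 mm². At z = 19: the cylinder: section is a regular 6-gon, circumradius r=8 (area = (6/2)·8.000²·sin(360°/6) = 166.28 mm²); the r=5.5 cylinder at (-3.5, 13.5) contributes a regular 6-gon of circumradius 5.5 (area = (6/2)·5.500²·sin(360°/6) = 78.59 mm²); Merging all regions: the 2 present regions are separate (no shared area or edge), so areas and boundary lengths simply add and each stays a separate island — area = 244.87 mm². Checking containment: at z = 19 the cross-section extends beyond the z = 5.2 cross-section by about 78.59 mm².

part overhangs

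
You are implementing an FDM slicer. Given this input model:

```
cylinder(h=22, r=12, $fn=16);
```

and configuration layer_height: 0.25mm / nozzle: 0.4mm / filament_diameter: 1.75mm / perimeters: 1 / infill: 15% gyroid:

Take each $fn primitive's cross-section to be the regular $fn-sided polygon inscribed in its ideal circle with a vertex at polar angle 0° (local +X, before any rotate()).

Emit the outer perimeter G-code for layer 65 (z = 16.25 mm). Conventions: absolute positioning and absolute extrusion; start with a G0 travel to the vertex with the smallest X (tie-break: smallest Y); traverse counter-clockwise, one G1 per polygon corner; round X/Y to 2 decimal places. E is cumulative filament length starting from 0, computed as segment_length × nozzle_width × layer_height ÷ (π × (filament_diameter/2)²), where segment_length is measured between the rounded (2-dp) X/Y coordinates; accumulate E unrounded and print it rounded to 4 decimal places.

At z = 16.25 mm: the r=12 cylinder contributes a regular 16-gon of circumradius 12. The outline is a single polygon with 16 vertices. Extrusion per mm of travel: 0.4 × 0.25 / (π × 0.875²) = 0.041575. Accumulating E over each segment gives final E = 3.1153.

G0 X-12.00 Y0.00 Z16.25
G1 X-11.09 Y-4.59 E0.1945
G1 X-8.49 Y-8.49 E0.3894
G1 X-4.59 Y-11.09 E0.5843
G1 X0.00 Y-12.00 E0.7788
G1 X4.59 Y-11.09 E0.9734
G1 X8.49 Y-8.49 E1.1682
G1 X11.09 Y-4.59 E1.3631
G1 X12.00 Y0.00 E1.5577
G1 X11.09 Y4.59 E1.7522
G1 X8.49 Y8.49 E1.9471
G1 X4.59 Y11.09 E2.1420
G1 X0.00 Y12.00 E2.3365
G1 X-4.59 Y11.09 E2.5310
G1 X-8.49 Y8.49 E2.7259
G1 X-11.09 Y4.59 E2.9208
G1 X-12.00 Y0.00 E3.1153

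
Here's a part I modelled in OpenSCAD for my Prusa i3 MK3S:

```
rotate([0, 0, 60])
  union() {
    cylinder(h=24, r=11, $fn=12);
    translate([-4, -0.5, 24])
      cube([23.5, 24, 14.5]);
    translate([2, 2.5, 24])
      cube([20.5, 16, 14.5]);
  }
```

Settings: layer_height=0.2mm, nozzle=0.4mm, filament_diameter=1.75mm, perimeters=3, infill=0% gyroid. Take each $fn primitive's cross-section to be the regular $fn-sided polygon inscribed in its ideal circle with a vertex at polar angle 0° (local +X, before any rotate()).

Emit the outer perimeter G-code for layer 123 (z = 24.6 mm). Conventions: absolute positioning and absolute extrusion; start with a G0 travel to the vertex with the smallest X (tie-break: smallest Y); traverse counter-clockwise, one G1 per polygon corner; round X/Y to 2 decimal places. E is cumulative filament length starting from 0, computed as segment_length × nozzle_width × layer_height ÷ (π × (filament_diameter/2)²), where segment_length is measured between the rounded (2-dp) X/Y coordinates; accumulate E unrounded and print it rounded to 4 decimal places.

G0 X-22.35 Y8.29 Z24.60
G1 X-1.57 Y-3.71 E0.7981
G1 X10.18 Y16.64 E1.5797
G1 X7.58 Y18.14 E1.6795
G1 X9.08 Y20.74 E1.7793
G1 X-4.77 Y28.74 E2.3113
G1 X-6.27 Y26.14 E2.4112
G1 X-10.60 Y28.64 E2.5775
G1 X-22.35 Y8.29 E3.3590

At z = 24.6 mm: the cylinder does not reach this height (z outside [0, 24]); the cube at (-4, -0.5) (footprint 23.5×24) is included at this height; the cube at (2, 2.5) is present — its section is the full 20.5×16 rectangle; Taking the union: the regions partially overlap (shared area 280.00 mm²), so overlapping operands fuse into one piece — 1 connected region; (whole slice rotated 60° about Z — lengths, areas and connectivity unchanged). The outline is a single polygon with 8 vertices. Extrusion per mm of travel: 0.4 × 0.2 / (π × 0.875²) = 0.033260. Accumulating E over each segment gives final E = 3.3590.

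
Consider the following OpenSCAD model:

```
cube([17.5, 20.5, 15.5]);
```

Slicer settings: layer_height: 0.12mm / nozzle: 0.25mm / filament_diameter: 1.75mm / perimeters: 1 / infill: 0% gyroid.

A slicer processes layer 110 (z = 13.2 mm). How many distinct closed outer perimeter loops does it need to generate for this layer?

1

At z = 13.2 mm: the cube (footprint 17.5×20.5) is included at this height. The result has 1 disconnected region.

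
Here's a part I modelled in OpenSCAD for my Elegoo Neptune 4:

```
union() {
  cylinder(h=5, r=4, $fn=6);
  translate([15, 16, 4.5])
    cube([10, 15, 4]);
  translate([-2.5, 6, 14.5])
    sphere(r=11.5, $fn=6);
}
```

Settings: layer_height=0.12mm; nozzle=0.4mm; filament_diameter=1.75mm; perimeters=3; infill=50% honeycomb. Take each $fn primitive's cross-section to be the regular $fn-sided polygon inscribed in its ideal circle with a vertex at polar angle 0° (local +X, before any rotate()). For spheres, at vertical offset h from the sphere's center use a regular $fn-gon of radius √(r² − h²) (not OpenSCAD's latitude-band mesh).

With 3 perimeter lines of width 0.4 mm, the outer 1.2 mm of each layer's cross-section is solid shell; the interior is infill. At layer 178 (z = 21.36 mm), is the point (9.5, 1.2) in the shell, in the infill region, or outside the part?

At z = 21.36 mm: the cylinder is not intersected at this z (z outside [0, 5]); the cube at (15, 16) is not intersected at this z (z outside [4.5, 8.5]); the r=11.5 sphere at (-2.5, 6) contributes a regular 6-gon of circumradius √(11.5²−6.86²) = 9.230; Combining (union): only the r=11.5 sphere at (-2.5, 6) is present, so the union is just that shape — 1 connected region. Overall, the cross-section is a single solid region. The nearest boundary edge runs (2.11, -1.99)→(6.73, 6.00); distance from the point to it = 4.80 mm. The point is not inside any of the regions above, so it lies outside the cross-section (4.80 mm from the nearest boundary).

outside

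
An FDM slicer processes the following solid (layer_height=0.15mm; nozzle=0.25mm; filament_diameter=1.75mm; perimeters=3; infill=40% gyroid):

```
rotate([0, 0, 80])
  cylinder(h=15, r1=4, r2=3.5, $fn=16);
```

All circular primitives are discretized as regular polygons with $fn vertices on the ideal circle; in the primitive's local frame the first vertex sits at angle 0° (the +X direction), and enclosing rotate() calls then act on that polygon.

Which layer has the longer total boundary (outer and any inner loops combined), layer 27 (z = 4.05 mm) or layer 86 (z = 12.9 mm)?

layer 27 (z = 4.05 mm)

Layer 27 (z = 4.05): the cone contributes a regular 16-gon of circumradius 3.865 (interpolated between r1=4 and r2=3.5 at t=0.270) (perimeter = 2·16·3.865·sin(180°/16) = 24.13 mm); (whole slice rotated 80° about Z — lengths, areas and connectivity unchanged). So its perimeter = 24.13 mm. Layer 86 (z = 12.9): the cone (r1=4→r2=3.5) has section circumradius 3.570 here — a regular 16-gon (perimeter = 2·16·3.570·sin(180°/16) = 22.29 mm); (rotated 80° about Z; rotation is an isometry so areas/perimeters/island counts are preserved). So its perimeter = 22.29 mm. Layer 27 is larger (24.13 vs 22.29 mm).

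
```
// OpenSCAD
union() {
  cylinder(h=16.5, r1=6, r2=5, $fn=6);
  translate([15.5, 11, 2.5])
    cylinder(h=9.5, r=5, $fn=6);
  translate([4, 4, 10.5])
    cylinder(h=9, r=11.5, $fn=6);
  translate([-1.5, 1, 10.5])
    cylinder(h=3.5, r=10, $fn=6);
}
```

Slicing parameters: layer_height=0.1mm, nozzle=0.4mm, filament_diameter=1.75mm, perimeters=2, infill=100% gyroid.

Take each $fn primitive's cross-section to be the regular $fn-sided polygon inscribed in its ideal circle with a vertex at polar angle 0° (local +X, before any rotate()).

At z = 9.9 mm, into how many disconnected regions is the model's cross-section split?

At z = 9.9 mm: the cone contributes a regular 6-gon of circumradius 5.400 (interpolated between r1=6 and r2=5 at t=0.600); the cylinder at (15.5, 11): section is a regular 6-gon, circumradius r=5; the cylinder at (4, 4) is not intersected at this z (z outside [10.5, 19.5]); the cylinder at (-1.5, 1) is not intersected at this z (z outside [10.5, 14]); Combining (union): the 2 present regions are separate (no shared area or edge), so areas and boundary lengths simply add and each stays a separate island — 2 connected regions. The result has 2 disconnected regions.

2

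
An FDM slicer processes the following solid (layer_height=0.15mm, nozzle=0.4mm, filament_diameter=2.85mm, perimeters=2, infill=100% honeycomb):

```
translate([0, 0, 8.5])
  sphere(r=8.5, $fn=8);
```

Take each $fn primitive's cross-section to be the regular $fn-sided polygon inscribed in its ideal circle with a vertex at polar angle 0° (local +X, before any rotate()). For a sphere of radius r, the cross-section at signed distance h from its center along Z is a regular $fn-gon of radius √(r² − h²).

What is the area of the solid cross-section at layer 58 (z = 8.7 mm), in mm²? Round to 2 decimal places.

At z = 8.7 mm: the r=8.5 sphere slices to a regular 8-gon of circumradius 8.498 (√(r²−h²) with h=0.2 from center) (area = (8/2)·8.498²·sin(360°/8) = 204.24 mm²). Overall, the cross-section is a single solid region. Net area = 204.24 mm².

204.24 mm²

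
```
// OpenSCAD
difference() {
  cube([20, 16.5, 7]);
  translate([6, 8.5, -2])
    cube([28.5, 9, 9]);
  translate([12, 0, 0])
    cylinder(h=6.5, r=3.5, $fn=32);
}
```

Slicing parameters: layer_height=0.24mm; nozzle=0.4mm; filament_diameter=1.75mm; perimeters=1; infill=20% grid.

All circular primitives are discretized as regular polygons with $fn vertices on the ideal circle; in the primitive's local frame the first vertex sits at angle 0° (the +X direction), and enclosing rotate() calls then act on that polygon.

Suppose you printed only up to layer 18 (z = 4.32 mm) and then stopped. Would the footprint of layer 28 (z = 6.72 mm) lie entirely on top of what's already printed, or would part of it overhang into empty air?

Compare the two slices. At z = 4.32: the 20×16.5 cube contributes its full rectangle (area 330.00 mm²); the cube at (6, 8.5) is present — its section is the full 28.5×9 rectangle (area 256.50 mm²); the r=3.5 cylinder at (12, 0) gives a regular 32-gon of circumradius 3.5 (constant along its height) (area = (32/2)·3.500²·sin(360°/32) = 38.24 mm²); Subtracting the remaining from the first: starting from the 20×16.5 cube (330.00 mm²), the 28.5×9 cube at (6, 8.5) partially overlaps it — only the 112.00 mm² overlap (of its 256.50 mm²) is removed, clipping the outline; the r=3.5 cylinder at (12, 0) partially overlaps it — only the 19.12 mm² overlap (of its 38.24 mm²) is removed, clipping the outline — area = 198.88 mm². At z = 6.72: the 20×16.5 cube contributes its full rectangle (area 330.00 mm²); the cube at (6, 8.5) is present — its section is the full 28.5×9 rectangle (area 256.50 mm²); the cylinder at (12, 0) does not reach this height (z outside [0, 6.5]); After the difference (first − rest): starting from the 20×16.5 cube (330.00 mm²), the 28.5×9 cube at (6, 8.5) partially overlaps it — only the 112.00 mm² overlap (of its 256.50 mm²) is removed, clipping the outline — area = 218.00 mm². Checking containment: at z = 6.72 the cross-section extends beyond the z = 4.32 cross-section by about 19.12 mm².

part overhangs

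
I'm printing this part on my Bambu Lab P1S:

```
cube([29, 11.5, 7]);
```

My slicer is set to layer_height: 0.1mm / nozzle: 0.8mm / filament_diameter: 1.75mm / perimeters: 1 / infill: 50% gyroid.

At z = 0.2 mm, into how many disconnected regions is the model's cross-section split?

At z = 0.2 mm: the 29×11.5 cube contributes its full rectangle. The result has 1 disconnected region.

1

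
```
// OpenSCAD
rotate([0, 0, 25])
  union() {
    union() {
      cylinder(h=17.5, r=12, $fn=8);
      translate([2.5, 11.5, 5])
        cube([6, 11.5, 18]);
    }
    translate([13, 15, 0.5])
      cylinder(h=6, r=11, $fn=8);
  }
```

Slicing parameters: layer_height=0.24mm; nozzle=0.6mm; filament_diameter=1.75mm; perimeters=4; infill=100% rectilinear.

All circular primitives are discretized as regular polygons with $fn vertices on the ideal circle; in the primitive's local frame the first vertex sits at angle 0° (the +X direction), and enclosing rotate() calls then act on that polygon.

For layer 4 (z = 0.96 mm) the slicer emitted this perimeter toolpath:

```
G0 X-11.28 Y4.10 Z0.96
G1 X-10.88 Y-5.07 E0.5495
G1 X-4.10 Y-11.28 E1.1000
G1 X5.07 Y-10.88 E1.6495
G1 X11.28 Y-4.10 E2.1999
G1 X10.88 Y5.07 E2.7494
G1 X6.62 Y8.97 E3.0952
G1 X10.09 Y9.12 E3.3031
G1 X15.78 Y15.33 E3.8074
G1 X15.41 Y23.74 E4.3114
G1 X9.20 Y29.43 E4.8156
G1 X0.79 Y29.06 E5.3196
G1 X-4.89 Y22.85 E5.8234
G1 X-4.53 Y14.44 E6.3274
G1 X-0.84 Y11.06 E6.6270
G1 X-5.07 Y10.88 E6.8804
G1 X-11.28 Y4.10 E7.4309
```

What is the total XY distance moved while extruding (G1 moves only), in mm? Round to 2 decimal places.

124.12 mm

Sum the Euclidean lengths of each G1 segment: total = 124.12 mm.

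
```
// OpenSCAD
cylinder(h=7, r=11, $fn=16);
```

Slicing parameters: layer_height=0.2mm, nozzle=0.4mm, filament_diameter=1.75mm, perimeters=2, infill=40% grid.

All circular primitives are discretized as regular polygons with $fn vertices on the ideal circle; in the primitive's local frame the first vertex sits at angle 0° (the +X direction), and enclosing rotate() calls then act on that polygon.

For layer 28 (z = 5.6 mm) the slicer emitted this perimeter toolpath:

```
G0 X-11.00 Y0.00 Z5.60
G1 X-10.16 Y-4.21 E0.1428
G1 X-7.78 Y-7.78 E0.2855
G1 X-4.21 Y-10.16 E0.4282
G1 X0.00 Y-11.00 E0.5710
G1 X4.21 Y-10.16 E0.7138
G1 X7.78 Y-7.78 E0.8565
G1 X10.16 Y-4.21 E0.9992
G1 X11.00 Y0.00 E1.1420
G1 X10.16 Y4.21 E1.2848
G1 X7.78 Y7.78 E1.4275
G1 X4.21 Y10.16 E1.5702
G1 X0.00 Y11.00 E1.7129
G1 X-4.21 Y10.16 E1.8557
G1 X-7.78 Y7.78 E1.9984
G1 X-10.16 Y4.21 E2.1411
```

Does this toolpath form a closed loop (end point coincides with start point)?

no

Start point (G0): (-11.00, 0.00). End point (last G1): the path does not return to the start — open.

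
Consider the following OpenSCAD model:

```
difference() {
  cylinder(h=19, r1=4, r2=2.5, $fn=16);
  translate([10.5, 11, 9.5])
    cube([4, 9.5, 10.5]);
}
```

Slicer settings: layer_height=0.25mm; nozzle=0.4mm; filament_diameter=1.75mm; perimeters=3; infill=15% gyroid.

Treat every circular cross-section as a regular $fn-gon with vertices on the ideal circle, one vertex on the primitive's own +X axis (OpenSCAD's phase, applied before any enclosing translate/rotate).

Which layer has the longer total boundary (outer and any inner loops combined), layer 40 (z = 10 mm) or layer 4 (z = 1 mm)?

layer 4 (z = 1 mm)

Layer 40 (z = 10): the cone (r1=4→r2=2.5) has section circumradius 3.211 here — a regular 16-gon (perimeter = 2·16·3.211·sin(180°/16) = 20.04 mm); the cube at (10.5, 11) is present — its section is the full 4×9.5 rectangle (perimeter 27.00 mm); Subtracting the remaining from the first: starting from the cone, the 4×9.5 cube at (10.5, 11) misses the remaining region (no effect) — boundary = 20.04 mm. So its perimeter = 20.04 mm. Layer 4 (z = 1): the cone: at t=0.053 of its height the radius interpolates to r₁+(r₂−r₁)t = 3.921, giving a regular 16-gon of that circumradius (perimeter = 2·16·3.921·sin(180°/16) = 24.48 mm); the cube at (10.5, 11) is not intersected at this z (z outside [9.5, 20]); Subtracting the remaining from the first: none of the subtracted shapes is present at this height, so the cone is unchanged — boundary = 24.48 mm. So its perimeter = 24.48 mm. Layer 4 is larger (24.48 vs 20.04 mm).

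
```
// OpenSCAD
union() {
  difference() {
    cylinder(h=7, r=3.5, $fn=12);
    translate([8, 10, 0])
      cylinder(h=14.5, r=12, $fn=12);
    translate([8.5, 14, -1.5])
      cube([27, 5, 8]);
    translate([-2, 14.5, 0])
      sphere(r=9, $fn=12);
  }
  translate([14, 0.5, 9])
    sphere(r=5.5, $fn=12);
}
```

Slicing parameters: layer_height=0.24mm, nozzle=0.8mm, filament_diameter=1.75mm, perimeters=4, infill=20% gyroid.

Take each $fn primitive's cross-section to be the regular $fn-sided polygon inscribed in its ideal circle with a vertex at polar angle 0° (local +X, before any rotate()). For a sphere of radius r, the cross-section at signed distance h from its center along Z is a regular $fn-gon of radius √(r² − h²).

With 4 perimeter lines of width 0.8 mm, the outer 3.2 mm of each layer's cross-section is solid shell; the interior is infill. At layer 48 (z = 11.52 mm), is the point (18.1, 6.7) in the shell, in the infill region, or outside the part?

At z = 11.52 mm: the cylinder is absent (z outside [0, 7]); the r=12 cylinder at (8, 10) contributes a regular 12-gon of circumradius 12; the cube at (8.5, 14) is absent (z outside [-1.5, 6.5]); the sphere at (-2, 14.5) is not intersected at this z (|z−center|=11.520 > r=9); After the difference (first − rest): the first operand is absent here, so nothing remains; the r=5.5 sphere at (14, 0.5) contributes a regular 12-gon of circumradius √(5.5²−2.52²) = 4.889; Taking the union: only the r=5.5 sphere at (14, 0.5) is present, so the union is just that shape — 1 connected region. Overall, the cross-section is a single solid region. The nearest boundary edge runs (18.23, 2.94)→(16.44, 4.73); distance from the point to it = 2.57 mm. The point is not inside any of the regions above, so it lies outside the cross-section (2.57 mm from the nearest boundary).

outside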